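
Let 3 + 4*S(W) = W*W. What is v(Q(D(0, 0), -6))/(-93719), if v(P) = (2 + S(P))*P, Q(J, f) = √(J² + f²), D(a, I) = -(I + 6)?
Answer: -231*√2/187438 ≈ -0.0017429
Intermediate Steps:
S(W) = -¾ + W²/4 (S(W) = -¾ + (W*W)/4 = -¾ + W²/4)
D(a, I) = -6 - I (D(a, I) = -(6 + I) = -6 - I)
v(P) = P*(5/4 + P²/4) (v(P) = (2 + (-¾ + P²/4))*P = (5/4 + P²/4)*P = P*(5/4 + P²/4))
v(Q(D(0, 0), -6))/(-93719) = (√((-6 - 1*0)² + (-6)²)*(5 + (√((-6 - 1*0)² + (-6)²))²)/4)/(-93719) = (√((-6 + 0)² + 36)*(5 + (√((-6 + 0)² + 36))²)/4)*(-1/93719) = (√((-6)² + 36)*(5 + (√((-6)² + 36))²)/4)*(-1/93719) = (√(36 + 36)*(5 + (√(36 + 36))²)/4)*(-1/93719) = (√72*(5 + (√72)²)/4)*(-1/93719) = ((6*√2)*(5 + (6*√2)²)/4)*(-1/93719) = ((6*√2)*(5 + 72)/4)*(-1/93719) = ((¼)*(6*√2)*77)*(-1/93719) = (231*√2/2)*(-1/93719) = -231*√2/187438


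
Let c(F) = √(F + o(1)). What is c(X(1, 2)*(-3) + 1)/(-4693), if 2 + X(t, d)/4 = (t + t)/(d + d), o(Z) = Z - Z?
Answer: -√19/4693 ≈ -0.00092881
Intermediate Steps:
o(Z) = 0
X(t, d) = -8 + 4*t/d (X(t, d) = -8 + 4*((t + t)/(d + d)) = -8 + 4*((2*t)/((2*d))) = -8 + 4*((2*t)*(1/(2*d))) = -8 + 4*(t/d) = -8 + 4*t/d)
c(F) = √F (c(F) = √(F + 0) = √F)
c(X(1, 2)*(-3) + 1)/(-4693) = √((-8 + 4*1/2)*(-3) + 1)/(-4693) = √((-8 + 4*1*(½))*(-3) + 1)*(-1/4693) = √((-8 + 2)*(-3) + 1)*(-1/4693) = √(-6*(-3) + 1)*(-1/4693) = √(18 + 1)*(-1/4693) = √19*(-1/4693) = -√19/4693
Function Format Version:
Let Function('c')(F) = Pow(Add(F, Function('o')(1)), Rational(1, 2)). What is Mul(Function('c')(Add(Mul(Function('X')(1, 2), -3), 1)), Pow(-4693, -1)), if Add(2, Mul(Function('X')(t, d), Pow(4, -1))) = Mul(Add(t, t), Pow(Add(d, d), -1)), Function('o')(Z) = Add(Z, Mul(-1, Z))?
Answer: Mul(Rational(-1, 4693), Pow(19, Rational(1, 2))) ≈ -0.00092881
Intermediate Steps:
Function('o')(Z) = 0
Function('X')(t, d) = Add(-8, Mul(4, t, Pow(d, -1))) (Function('X')(t, d) = Add(-8, Mul(4, Mul(Add(t, t), Pow(Add(d, d), -1)))) = Add(-8, Mul(4, Mul(Mul(2, t), Pow(Mul(2, d), -1)))) = Add(-8, Mul(4, Mul(Mul(2, t), Mul(Rational(1, 2), Pow(d, -1))))) = Add(-8, Mul(4, Mul(t, Pow(d, -1)))) = Add(-8, Mul(4, t, Pow(d, -1))))
Function('c')(F) = Pow(F, Rational(1, 2)) (Function('c')(F) = Pow(Add(F, 0), Rational(1, 2)) = Pow(F, Rational(1, 2)))
Mul(Function('c')(Add(Mul(Function('X')(1, 2), -3), 1)), Pow(-4693, -1)) = Mul(Pow(Add(Mul(Add(-8, Mul(4, 1, Pow(2, -1))), -3), 1), Rational(1, 2)), Pow(-4693, -1)) = Mul(Pow(Add(Mul(Add(-8, Mul(4, 1, Rational(1, 2))), -3), 1), Rational(1, 2)), Rational(-1, 4693)) = Mul(Pow(Add(Mul(Add(-8, 2), -3), 1), Rational(1, 2)), Rational(-1, 4693)) = Mul(Pow(Add(Mul(-6, -3), 1), Rational(1, 2)), Rational(-1, 4693)) = Mul(Pow(Add(18, 1), Rational(1, 2)), Rational(-1, 4693)) = Mul(Pow(19, Rational(1, 2)), Rational(-1, 4693)) = Mul(Rational(-1, 4693), Pow(19, Rational(1, 2)))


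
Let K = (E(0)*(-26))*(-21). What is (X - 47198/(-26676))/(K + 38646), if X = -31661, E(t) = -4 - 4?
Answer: -422270819/457199964 ≈ -0.92360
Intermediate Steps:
E(t) = -8
K = -4368 (K = -8*(-26)*(-21) = 208*(-21) = -4368)
(X - 47198/(-26676))/(K + 38646) = (-31661 - 47198/(-26676))/(-4368 + 38646) = (-31661 - 47198*(-1/26676))/34278 = (-31661 + 23599/13338)*(1/34278) = -422270819/13338*1/34278 = -422270819/457199964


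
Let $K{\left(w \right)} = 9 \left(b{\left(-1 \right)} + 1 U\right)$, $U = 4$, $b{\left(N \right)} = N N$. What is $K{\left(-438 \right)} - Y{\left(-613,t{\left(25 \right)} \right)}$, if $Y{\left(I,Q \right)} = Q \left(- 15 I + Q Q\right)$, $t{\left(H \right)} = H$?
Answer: $-245455$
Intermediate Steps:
$b{\left(N \right)} = N^{2}$
$K{\left(w \right)} = 45$ ($K{\left(w \right)} = 9 \left(\left(-1\right)^{2} + 1 \cdot 4\right) = 9 \left(1 + 4\right) = 9 \cdot 5 = 45$)
$Y{\left(I,Q \right)} = Q \left(Q^{2} - 15 I\right)$ ($Y{\left(I,Q \right)} = Q \left(- 15 I + Q^{2}\right) = Q \left(Q^{2} - 15 I\right)$)
$K{\left(-438 \right)} - Y{\left(-613,t{\left(25 \right)} \right)} = 45 - 25 \left(25^{2} - -9195\right) = 45 - 25 \left(625 + 9195\right) = 45 - 25 \cdot 9820 = 45 - 245500 = -245455$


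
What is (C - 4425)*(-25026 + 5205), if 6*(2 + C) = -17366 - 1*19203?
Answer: 417106517/2 ≈ 2.0855e+8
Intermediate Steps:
C = -36581/6 (C = -2 + (-17366 - 1*19203)/6 = -2 + (-17366 - 19203)/6 = -2 + (1/6)*(-36569) = -2 - 36569/6 = -36581/6 ≈ -6096.8)
(C - 4425)*(-25026 + 5205) = (-36581/6 - 4425)*(-25026 + 5205) = -63131/6*(-19821) = 417106517/2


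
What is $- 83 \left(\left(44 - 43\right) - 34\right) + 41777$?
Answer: $44516$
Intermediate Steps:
$- 83 \left(\left(44 - 43\right) - 34\right) + 41777 = - 83 \left(1 - 34\right) + 41777 = \left(-83\right) \left(-33\right) + 41777 = 2739 + 41777 = 44516$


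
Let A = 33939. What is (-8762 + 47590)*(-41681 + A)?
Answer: -300606376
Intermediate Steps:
(-8762 + 47590)*(-41681 + A) = (-8762 + 47590)*(-41681 + 33939) = 38828*(-7742) = -300606376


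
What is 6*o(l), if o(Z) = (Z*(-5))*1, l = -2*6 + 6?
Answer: 180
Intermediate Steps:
l = -6 (l = -12 + 6 = -6)
o(Z) = -5*Z (o(Z) = -5*Z*1 = -5*Z)
6*o(l) = 6*(-5*(-6)) = 6*30 = 180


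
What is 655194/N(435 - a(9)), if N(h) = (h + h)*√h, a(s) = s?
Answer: 109199*√426/60492 ≈ 37.259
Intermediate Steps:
N(h) = 2*h^(3/2) (N(h) = (2*h)*√h = 2*h^(3/2))
655194/N(435 - a(9)) = 655194/((2*(435 - 1*9)^(3/2))) = 655194/((2*(435 - 9)^(3/2))) = 655194/((2*426^(3/2))) = 655194/((2*(426*√426))) = 655194/((852*√426)) = 655194*(√426/362952) = 109199*√426/60492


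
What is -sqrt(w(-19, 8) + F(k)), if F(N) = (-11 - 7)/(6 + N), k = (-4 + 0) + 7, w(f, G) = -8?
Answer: -I*sqrt(10) ≈ -3.1623*I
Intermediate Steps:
k = 3 (k = -4 + 7 = 3)
F(N) = -18/(6 + N)
-sqrt(w(-19, 8) + F(k)) = -sqrt(-8 - 18/(6 + 3)) = -sqrt(-8 - 18/9) = -sqrt(-8 - 18*1/9) = -sqrt(-8 - 2) = -sqrt(-10) = -I*sqrt(10)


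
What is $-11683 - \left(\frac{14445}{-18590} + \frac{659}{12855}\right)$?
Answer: $- \frac{558353011937}{47794890} \approx -11682.0$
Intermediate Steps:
$-11683 - \left(\frac{14445}{-18590} + \frac{659}{12855}\right) = -11683 - \left(14445 \left(- \frac{1}{18590}\right) + 659 \cdot \frac{1}{12855}\right) = -11683 - \left(- \frac{2889}{3718} + \frac{659}{12855}\right) = -11683 - - \frac{34687933}{47794890} = -11683 + \frac{34687933}{47794890} = - \frac{558353011937}{47794890}$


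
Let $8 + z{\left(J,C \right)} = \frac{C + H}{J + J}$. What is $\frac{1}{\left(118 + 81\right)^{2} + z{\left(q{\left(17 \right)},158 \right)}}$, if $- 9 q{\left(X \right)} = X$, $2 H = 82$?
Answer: $\frac{34}{1344371} \approx 2.5291 \cdot 10^{-5}$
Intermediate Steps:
$H = 41$ ($H = \frac{1}{2} \cdot 82 = 41$)
$q{\left(X \right)} = - \frac{X}{9}$
$z{\left(J,C \right)} = -8 + \frac{41 + C}{2 J}$ ($z{\left(J,C \right)} = -8 + \frac{C + 41}{J + J} = -8 + \frac{41 + C}{2 J}$)
$\frac{1}{\left(118 + 81\right)^{2} + z{\left(q{\left(17 \right)},158 \right)}} = \frac{1}{\left(118 + 81\right)^{2} + \frac{41 + 158 - 16 \left(\left(- \frac{1}{9}\right) 17\right)}{2 \left(\left(- \frac{1}{9}\right) 17\right)}} = \frac{1}{199^{2} + \frac{41 + 158 - - \frac{272}{9}}{2 \left(- \frac{17}{9}\right)}} = \frac{1}{39601 + \frac{1}{2} \left(- \frac{9}{17}\right) \left(41 + 158 + \frac{272}{9}\right)} = \frac{1}{39601 + \frac{1}{2} \left(- \frac{9}{17}\right) \frac{2063}{9}} = \frac{1}{39601 - \frac{2063}{34}} = \frac{1}{\frac{1344371}{34}} = \frac{34}{1344371}$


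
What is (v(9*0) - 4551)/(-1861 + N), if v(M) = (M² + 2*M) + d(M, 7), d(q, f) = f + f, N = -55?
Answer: 4537/1916 ≈ 2.3680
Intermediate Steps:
d(q, f) = 2*f
v(M) = 14 + M² + 2*M (v(M) = (M² + 2*M) + 2*7 = (M² + 2*M) + 14 = 14 + M² + 2*M)
(v(9*0) - 4551)/(-1861 + N) = ((14 + (9*0)² + 2*(9*0)) - 4551)/(-1861 - 55) = ((14 + 0² + 2*0) - 4551)/(-1916) = ((14 + 0 + 0) - 4551)*(-1/1916) = (14 - 4551)*(-1/1916) = -4537*(-1/1916) = 4537/1916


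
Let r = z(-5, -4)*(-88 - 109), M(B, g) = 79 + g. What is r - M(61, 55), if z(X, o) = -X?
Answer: -1119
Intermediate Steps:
r = -985 (r = (-1*(-5))*(-88 - 109) = 5*(-197) = -985)
r - M(61, 55) = -985 - (79 + 55) = -985 - 1*134 = -985 - 134 = -1119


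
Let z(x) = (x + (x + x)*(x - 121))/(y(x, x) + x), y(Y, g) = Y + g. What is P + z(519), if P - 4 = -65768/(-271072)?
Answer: 27436819/101652 ≈ 269.91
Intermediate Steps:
P = 143757/33884 (P = 4 - 65768/(-271072) = 4 - 65768*(-1/271072) = 4 + 8221/33884 = 143757/33884 ≈ 4.2426)
z(x) = (x + 2*x*(-121 + x))/(3*x) (z(x) = (x + (x + x)*(x - 121))/((x + x) + x) = (x + (2*x)*(-121 + x))/(2*x + x) = (x + 2*x*(-121 + x))/((3*x)) = (x + 2*x*(-121 + x))*(1/(3*x)) = (x + 2*x*(-121 + x))/(3*x))
P + z(519) = 143757/33884 + (-241/3 + (⅔)*519) = 143757/33884 + (-241/3 + 346) = 143757/33884 + 797/3 = 27436819/101652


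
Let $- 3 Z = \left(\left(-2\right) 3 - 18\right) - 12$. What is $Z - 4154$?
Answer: $-4142$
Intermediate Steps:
$Z = 12$ ($Z = - \frac{\left(\left(-2\right) 3 - 18\right) - 12}{3} = - \frac{\left(-6 - 18\right) - 12}{3} = - \frac{-24 - 12}{3} = \left(- \frac{1}{3}\right) \left(-36\right) = 12$)
$Z - 4154 = 12 - 4154 = -4142$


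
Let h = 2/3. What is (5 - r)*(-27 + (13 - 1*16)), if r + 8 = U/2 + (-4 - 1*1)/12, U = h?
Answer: -785/2 ≈ -392.50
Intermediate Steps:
h = ⅔ (h = 2*(⅓) = ⅔ ≈ 0.66667)
U = ⅔ ≈ 0.66667
r = -97/12 (r = -8 + ((⅔)/2 + (-4 - 1*1)/12) = -8 + ((⅔)*(½) + (-4 - 1)*(1/12)) = -8 + (⅓ - 5*1/12) = -8 + (⅓ - 5/12) = -8 - 1/12 = -97/12 ≈ -8.0833)
(5 - r)*(-27 + (13 - 1*16)) = (5 - 1*(-97/12))*(-27 + (13 - 1*16)) = (5 + 97/12)*(-27 + (13 - 16)) = 157*(-27 - 3)/12 = (157/12)*(-30) = -785/2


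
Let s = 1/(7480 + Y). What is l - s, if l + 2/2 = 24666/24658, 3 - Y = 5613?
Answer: -4849/23055230 ≈ -0.00021032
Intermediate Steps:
Y = -5610 (Y = 3 - 1*5613 = 3 - 5613 = -5610)
s = 1/1870 (s = 1/(7480 - 5610) = 1/1870 ≈ 0.00053476)
l = 4/12329 (l = -1 + 24666/24658 = -1 + 24666*(1/24658) = -1 + 12333/12329 = 4/12329 ≈ 0.00032444)
l - s = 4/12329 - 1*1/1870 = 4/12329 - 1/1870 = -4849/23055230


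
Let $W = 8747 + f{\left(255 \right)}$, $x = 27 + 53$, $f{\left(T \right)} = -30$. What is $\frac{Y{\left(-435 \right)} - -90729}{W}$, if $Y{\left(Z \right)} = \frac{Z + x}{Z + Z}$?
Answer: $\frac{15786917}{1516758} \approx 10.408$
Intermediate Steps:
$x = 80$
$Y{\left(Z \right)} = \frac{80 + Z}{2 Z}$ ($Y{\left(Z \right)} = \frac{Z + 80}{Z + Z} = \frac{80 + Z}{2 Z}$)
$W = 8717$ ($W = 8747 - 30 = 8717$)
$\frac{Y{\left(-435 \right)} - -90729}{W} = \frac{\frac{80 - 435}{2 \left(-435\right)} - -90729}{8717} = \left(\frac{1}{2} \left(- \frac{1}{435}\right) \left(-355\right) + 90729\right) \frac{1}{8717} = \left(\frac{71}{174} + 90729\right) \frac{1}{8717} = \frac{15786917}{174} \cdot \frac{1}{8717} = \frac{15786917}{1516758}$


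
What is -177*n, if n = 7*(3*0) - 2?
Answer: 354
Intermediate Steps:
n = -2 (n = 7*0 - 2 = 0 - 2 = -2)
-177*n = -177*(-2) = 354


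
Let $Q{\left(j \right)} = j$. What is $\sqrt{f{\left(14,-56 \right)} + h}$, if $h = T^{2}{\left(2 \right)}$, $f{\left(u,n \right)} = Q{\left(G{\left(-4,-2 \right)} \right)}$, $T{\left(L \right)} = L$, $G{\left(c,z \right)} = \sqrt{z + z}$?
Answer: $\sqrt{4 + 2 i} \approx 2.0582 + 0.48587 i$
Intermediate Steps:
$G{\left(c,z \right)} = \sqrt{2} \sqrt{z}$ ($G{\left(c,z \right)} = \sqrt{2 z} = \sqrt{2} \sqrt{z}$)
$f{\left(u,n \right)} = 2 i$ ($f{\left(u,n \right)} = \sqrt{2} \sqrt{-2} = \sqrt{2} i \sqrt{2} = 2 i$)
$h = 4$ ($h = 2^{2} = 4$)
$\sqrt{f{\left(14,-56 \right)} + h} = \sqrt{2 i + 4} = \sqrt{4 + 2 i}$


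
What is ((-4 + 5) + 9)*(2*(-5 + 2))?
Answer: -60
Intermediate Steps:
((-4 + 5) + 9)*(2*(-5 + 2)) = (1 + 9)*(2*(-3)) = 10*(-6) = -60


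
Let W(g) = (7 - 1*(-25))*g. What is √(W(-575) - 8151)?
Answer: I*√26551 ≈ 162.94*I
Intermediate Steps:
W(g) = 32*g (W(g) = (7 + 25)*g = 32*g)
√(W(-575) - 8151) = √(32*(-575) - 8151) = √(-18400 - 8151) = √(-26551) = I*√26551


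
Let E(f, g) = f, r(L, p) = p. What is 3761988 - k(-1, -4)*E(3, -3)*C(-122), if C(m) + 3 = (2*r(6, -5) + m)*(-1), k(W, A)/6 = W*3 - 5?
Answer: 3780564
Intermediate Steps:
k(W, A) = -30 + 18*W (k(W, A) = 6*(W*3 - 5) = 6*(3*W - 5) = 6*(-5 + 3*W) = -30 + 18*W)
C(m) = 7 - m (C(m) = -3 + (2*(-5) + m)*(-1) = -3 + (-10 + m)*(-1) = -3 + (10 - m) = 7 - m)
3761988 - k(-1, -4)*E(3, -3)*C(-122) = 3761988 - (-30 + 18*(-1))*3*(7 - 1*(-122)) = 3761988 - (-30 - 18)*3*(7 + 122) = 3761988 - (-48*3)*129 = 3761988 - (-144)*129 = 3761988 - 1*(-18576) = 3761988 + 18576 = 3780564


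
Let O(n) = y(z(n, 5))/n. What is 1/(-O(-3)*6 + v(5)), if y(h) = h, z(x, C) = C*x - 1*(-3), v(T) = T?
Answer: -1/19 ≈ -0.052632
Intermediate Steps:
z(x, C) = 3 + C*x (z(x, C) = C*x + 3 = 3 + C*x)
O(n) = (3 + 5*n)/n
1/(-O(-3)*6 + v(5)) = 1/(-(5 + 3/(-3))*6 + 5) = 1/(-(5 + 3*(-1/3))*6 + 5) = 1/(-(5 - 1)*6 + 5) = 1/(-1*4*6 + 5) = 1/(-4*6 + 5) = 1/(-24 + 5) = 1/(-19) = -1/19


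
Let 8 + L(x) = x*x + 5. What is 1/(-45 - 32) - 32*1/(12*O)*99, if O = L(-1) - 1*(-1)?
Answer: 20327/77 ≈ 263.99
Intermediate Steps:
L(x) = -3 + x² (L(x) = -8 + (x*x + 5) = -8 + (x² + 5) = -8 + (5 + x²) = -3 + x²)
O = -1 (O = (-3 + (-1)²) - 1*(-1) = (-3 + 1) + 1 = -2 + 1 = -1)
1/(-45 - 32) - 32*1/(12*O)*99 = 1/(-45 - 32) - 32/(-4*(-3)*(-1))*99 = 1/(-77) - 32/(12*(-1))*99 = -1/77 - 32/(-12)*99 = -1/77 - 32*(-1/12)*99 = -1/77 + (8/3)*99 = -1/77 + 264 = 20327/77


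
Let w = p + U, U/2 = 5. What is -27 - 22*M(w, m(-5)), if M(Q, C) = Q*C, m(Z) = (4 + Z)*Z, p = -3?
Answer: -797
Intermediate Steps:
U = 10 (U = 2*5 = 10)
m(Z) = Z*(4 + Z)
w = 7 (w = -3 + 10 = 7)
M(Q, C) = C*Q
-27 - 22*M(w, m(-5)) = -27 - 22*(-5*(4 - 5))*7 = -27 - 22*(-5*(-1))*7 = -27 - 110*7 = -27 - 22*35 = -27 - 770 = -797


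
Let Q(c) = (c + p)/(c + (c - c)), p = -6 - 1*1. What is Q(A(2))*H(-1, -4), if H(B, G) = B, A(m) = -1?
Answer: -8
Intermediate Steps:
p = -7 (p = -6 - 1 = -7)
Q(c) = (-7 + c)/c (Q(c) = (c - 7)/(c + (c - c)) = (-7 + c)/(c + 0) = (-7 + c)/c)
Q(A(2))*H(-1, -4) = ((-7 - 1)/(-1))*(-1) = -1*(-8)*(-1) = 8*(-1) = -8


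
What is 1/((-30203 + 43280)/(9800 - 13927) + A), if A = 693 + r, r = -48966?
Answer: -4127/199235748 ≈ -2.0714e-5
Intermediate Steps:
A = -48273 (A = 693 - 48966 = -48273)
1/((-30203 + 43280)/(9800 - 13927) + A) = 1/((-30203 + 43280)/(9800 - 13927) - 48273) = 1/(13077/(-4127) - 48273) = 1/(13077*(-1/4127) - 48273) = 1/(-13077/4127 - 48273) = 1/(-199235748/4127) = -4127/199235748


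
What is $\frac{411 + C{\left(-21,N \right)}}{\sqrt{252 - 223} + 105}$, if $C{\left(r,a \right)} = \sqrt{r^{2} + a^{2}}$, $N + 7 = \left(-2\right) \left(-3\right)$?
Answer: $\frac{43155}{10996} - \frac{411 \sqrt{29}}{10996} - \frac{\sqrt{12818}}{10996} + \frac{105 \sqrt{442}}{10996} \approx 3.9138$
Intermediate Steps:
$N = -1$ ($N = -7 - -6 = -7 + 6 = -1$)
$C{\left(r,a \right)} = \sqrt{a^{2} + r^{2}}$
$\frac{411 + C{\left(-21,N \right)}}{\sqrt{252 - 223} + 105} = \frac{411 + \sqrt{\left(-1\right)^{2} + \left(-21\right)^{2}}}{\sqrt{252 - 223} + 105} = \frac{411 + \sqrt{1 + 441}}{\sqrt{29} + 105} = \frac{411 + \sqrt{442}}{105 + \sqrt{29}}$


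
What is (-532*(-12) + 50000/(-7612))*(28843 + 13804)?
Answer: 47052249004/173 ≈ 2.7198e+8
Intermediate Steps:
(-532*(-12) + 50000/(-7612))*(28843 + 13804) = (6384 + 50000*(-1/7612))*42647 = (6384 - 12500/1903)*42647 = (12136252/1903)*42647 = 47052249004/173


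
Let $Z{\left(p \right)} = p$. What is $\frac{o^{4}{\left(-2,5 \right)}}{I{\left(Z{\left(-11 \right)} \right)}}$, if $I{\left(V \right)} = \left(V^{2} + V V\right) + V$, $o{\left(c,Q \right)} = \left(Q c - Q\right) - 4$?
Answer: $\frac{130321}{231} \approx 564.16$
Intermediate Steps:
$o{\left(c,Q \right)} = -4 - Q + Q c$ ($o{\left(c,Q \right)} = \left(- Q + Q c\right) - 4 = -4 - Q + Q c$)
$I{\left(V \right)} = V + 2 V^{2}$ ($I{\left(V \right)} = \left(V^{2} + V^{2}\right) + V = 2 V^{2} + V = V + 2 V^{2}$)
$\frac{o^{4}{\left(-2,5 \right)}}{I{\left(Z{\left(-11 \right)} \right)}} = \frac{\left(-4 - 5 + 5 \left(-2\right)\right)^{4}}{\left(-11\right) \left(1 + 2 \left(-11\right)\right)} = \frac{\left(-4 - 5 - 10\right)^{4}}{\left(-11\right) \left(1 - 22\right)} = \frac{\left(-19\right)^{4}}{\left(-11\right) \left(-21\right)} = \frac{130321}{231}$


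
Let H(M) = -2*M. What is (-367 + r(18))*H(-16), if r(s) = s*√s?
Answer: -11744 + 1728*√2 ≈ -9300.2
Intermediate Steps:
r(s) = s^(3/2)
(-367 + r(18))*H(-16) = (-367 + 18^(3/2))*(-2*(-16)) = (-367 + 54*√2)*32 = -11744 + 1728*√2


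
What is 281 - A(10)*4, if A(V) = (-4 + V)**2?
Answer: 137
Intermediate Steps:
281 - A(10)*4 = 281 - (-4 + 10)**2*4 = 281 - 6**2*4 = 281 - 36*4 = 281 - 1*144 = 281 - 144 = 137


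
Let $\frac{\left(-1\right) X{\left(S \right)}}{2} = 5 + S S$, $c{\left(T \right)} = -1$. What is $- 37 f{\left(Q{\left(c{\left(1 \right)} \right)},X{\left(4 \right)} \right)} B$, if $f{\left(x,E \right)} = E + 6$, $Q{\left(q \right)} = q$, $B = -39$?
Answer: $-51948$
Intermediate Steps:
$X{\left(S \right)} = -10 - 2 S^{2}$ ($X{\left(S \right)} = - 2 \left(5 + S S\right) = - 2 \left(5 + S^{2}\right) = -10 - 2 S^{2}$)
$f{\left(x,E \right)} = 6 + E$
$- 37 f{\left(Q{\left(c{\left(1 \right)} \right)},X{\left(4 \right)} \right)} B = - 37 \left(6 - \left(10 + 2 \cdot 4^{2}\right)\right) \left(-39\right) = - 37 \left(6 - 42\right) \left(-39\right) = \left(-37\right) \left(-36\right) \left(-39\right) = 1332 \left(-39\right) = -51948$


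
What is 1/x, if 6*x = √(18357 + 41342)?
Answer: 6*√59699/59699 ≈ 0.024557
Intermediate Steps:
x = √59699/6 (x = √(18357 + 41342)/6 = √59699/6 ≈ 40.722)
1/x = 1/(√59699/6) = 6*√59699/59699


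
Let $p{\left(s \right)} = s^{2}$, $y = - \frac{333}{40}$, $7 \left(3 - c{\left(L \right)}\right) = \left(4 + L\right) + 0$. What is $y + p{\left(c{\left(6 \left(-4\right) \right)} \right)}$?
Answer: $\frac{50923}{1960} \approx 25.981$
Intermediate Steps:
$c{\left(L \right)} = \frac{17}{7} - \frac{L}{7}$ ($c{\left(L \right)} = 3 - \frac{\left(4 + L\right) + 0}{7} = 3 - \frac{4 + L}{7} = 3 - \left(\frac{4}{7} + \frac{L}{7}\right) = \frac{17}{7} - \frac{L}{7}$)
$y = - \frac{333}{40}$ ($y = \left(-333\right) \frac{1}{40} = - \frac{333}{40} \approx -8.325$)
$y + p{\left(c{\left(6 \left(-4\right) \right)} \right)} = - \frac{333}{40} + \left(\frac{17}{7} - \frac{6 \left(-4\right)}{7}\right)^{2} = - \frac{333}{40} + \left(\frac{17}{7} - - \frac{24}{7}\right)^{2} = - \frac{333}{40} + \left(\frac{17}{7} + \frac{24}{7}\right)^{2} = - \frac{333}{40} + \left(\frac{41}{7}\right)^{2} = - \frac{333}{40} + \frac{1681}{49} = \frac{50923}{1960}$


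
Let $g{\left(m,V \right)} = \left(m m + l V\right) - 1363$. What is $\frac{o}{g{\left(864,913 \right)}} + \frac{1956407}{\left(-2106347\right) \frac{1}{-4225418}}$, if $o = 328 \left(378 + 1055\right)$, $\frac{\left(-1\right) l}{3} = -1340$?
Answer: $\frac{36500453692564710846}{9300349799371} \approx 3.9246 \cdot 10^{6}$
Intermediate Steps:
$l = 4020$ ($l = \left(-3\right) \left(-1340\right) = 4020$)
$o = 470024$ ($o = 328 \cdot 1433 = 470024$)
$g{\left(m,V \right)} = -1363 + m^{2} + 4020 V$ ($g{\left(m,V \right)} = \left(m m + 4020 V\right) - 1363 = \left(m^{2} + 4020 V\right) - 1363 = -1363 + m^{2} + 4020 V$)
$\frac{o}{g{\left(864,913 \right)}} + \frac{1956407}{\left(-2106347\right) \frac{1}{-4225418}} = \frac{470024}{-1363 + 864^{2} + 4020 \cdot 913} + \frac{1956407}{\left(-2106347\right) \frac{1}{-4225418}} = \frac{470024}{-1363 + 746496 + 3670260} + \frac{1956407}{\left(-2106347\right) \left(- \frac{1}{4225418}\right)} = \frac{470024}{4415393} + \frac{1956407}{\frac{2106347}{4225418}} = 470024 \cdot \frac{1}{4415393} + 1956407 \cdot \frac{4225418}{2106347} = \frac{470024}{4415393} + \frac{8266637353126}{2106347} = \frac{36500453692564710846}{9300349799371}$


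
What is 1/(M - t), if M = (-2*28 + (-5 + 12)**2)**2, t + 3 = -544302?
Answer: 1/544354 ≈ 1.8370e-6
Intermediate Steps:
t = -544305 (t = -3 - 544302 = -544305)
M = 49 (M = (-56 + 7**2)**2 = (-56 + 49)**2 = (-7)**2 = 49)
1/(M - t) = 1/(49 - 1*(-544305)) = 1/(49 + 544305) = 1/544354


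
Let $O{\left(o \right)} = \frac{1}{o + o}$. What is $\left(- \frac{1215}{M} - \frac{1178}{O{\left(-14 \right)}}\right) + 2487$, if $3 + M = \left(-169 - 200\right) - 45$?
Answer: $\frac{4930874}{139} \approx 35474.0$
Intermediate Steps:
$O{\left(o \right)} = \frac{1}{2 o}$
$M = -417$ ($M = -3 - 414 = -417$)
$\left(- \frac{1215}{M} - \frac{1178}{O{\left(-14 \right)}}\right) + 2487 = \left(- \frac{1215}{-417} - \frac{1178}{\frac{1}{2} \frac{1}{-14}}\right) + 2487 = \left(\left(-1215\right) \left(- \frac{1}{417}\right) - \frac{1178}{\frac{1}{2} \left(- \frac{1}{14}\right)}\right) + 2487 = \left(\frac{405}{139} - \frac{1178}{- \frac{1}{28}}\right) + 2487 = \left(\frac{405}{139} - -32984\right) + 2487 = \left(\frac{405}{139} + 32984\right) + 2487 = \frac{4585181}{139} + 2487 = \frac{4930874}{139}$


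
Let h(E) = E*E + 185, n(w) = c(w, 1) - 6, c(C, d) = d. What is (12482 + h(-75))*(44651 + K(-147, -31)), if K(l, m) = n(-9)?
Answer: 816664632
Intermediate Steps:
n(w) = -5 (n(w) = 1 - 6 = -5)
K(l, m) = -5
h(E) = 185 + E**2 (h(E) = E**2 + 185 = 185 + E**2)
(12482 + h(-75))*(44651 + K(-147, -31)) = (12482 + (185 + (-75)**2))*(44651 - 5) = (12482 + (185 + 5625))*44646 = (12482 + 5810)*44646 = 18292*44646 = 816664632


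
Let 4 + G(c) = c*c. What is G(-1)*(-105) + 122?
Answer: 437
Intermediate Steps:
G(c) = -4 + c² (G(c) = -4 + c*c = -4 + c²)
G(-1)*(-105) + 122 = (-4 + (-1)²)*(-105) + 122 = (-4 + 1)*(-105) + 122 = -3*(-105) + 122 = 315 + 122 = 437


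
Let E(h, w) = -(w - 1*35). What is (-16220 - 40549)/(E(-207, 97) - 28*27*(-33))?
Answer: -56769/24886 ≈ -2.2812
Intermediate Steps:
E(h, w) = 35 - w (E(h, w) = -(w - 35) = -(-35 + w) = 35 - w)
(-16220 - 40549)/(E(-207, 97) - 28*27*(-33)) = (-16220 - 40549)/((35 - 1*97) - 28*27*(-33)) = -56769/((35 - 97) - 756*(-33)) = -56769/(-62 + 24948) = -56769/24886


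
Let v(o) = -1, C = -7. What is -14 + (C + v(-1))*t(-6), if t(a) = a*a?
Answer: -302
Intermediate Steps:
t(a) = a**2
-14 + (C + v(-1))*t(-6) = -14 + (-7 - 1)*(-6)**2 = -14 - 8*36 = -14 - 288 = -302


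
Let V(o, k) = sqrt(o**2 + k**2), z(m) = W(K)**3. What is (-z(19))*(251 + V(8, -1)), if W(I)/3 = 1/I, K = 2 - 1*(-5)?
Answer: -6777/343 - 27*sqrt(65)/343 ≈ -20.393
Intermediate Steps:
K = 7 (K = 2 + 5 = 7)
W(I) = 3/I
z(m) = 27/343 (z(m) = (3/7)**3 = 27/343)
V(o, k) = sqrt(k**2 + o**2)
(-z(19))*(251 + V(8, -1)) = (-1*27/343)*(251 + sqrt((-1)**2 + 8**2)) = -27*(251 + sqrt(1 + 64))/343 = -27*(251 + sqrt(65))/343 = -6777/343 - 27*sqrt(65)/343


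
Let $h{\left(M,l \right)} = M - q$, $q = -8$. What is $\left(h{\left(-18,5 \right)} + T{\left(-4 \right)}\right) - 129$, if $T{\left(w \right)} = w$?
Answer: $-143$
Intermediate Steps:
$h{\left(M,l \right)} = 8 + M$ ($h{\left(M,l \right)} = M - -8 = M + 8 = 8 + M$)
$\left(h{\left(-18,5 \right)} + T{\left(-4 \right)}\right) - 129 = \left(\left(8 - 18\right) - 4\right) - 129 = \left(-10 - 4\right) - 129 = -14 - 129 = -143$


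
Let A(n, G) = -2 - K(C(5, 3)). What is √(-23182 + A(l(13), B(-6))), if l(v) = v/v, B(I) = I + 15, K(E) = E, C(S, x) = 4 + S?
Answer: 3*I*√2577 ≈ 152.29*I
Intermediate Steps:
B(I) = 15 + I
l(v) = 1
A(n, G) = -11 (A(n, G) = -2 - (4 + 5) = -2 - 1*9 = -2 - 9 = -11)
√(-23182 + A(l(13), B(-6))) = √(-23182 - 11) = √(-23193) = 3*I*√2577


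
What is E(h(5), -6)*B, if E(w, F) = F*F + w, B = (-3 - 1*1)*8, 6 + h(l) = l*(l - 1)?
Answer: -1600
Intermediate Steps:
h(l) = -6 + l*(-1 + l) (h(l) = -6 + l*(l - 1) = -6 + l*(-1 + l))
B = -32 (B = (-3 - 1)*8 = -4*8 = -32)
E(w, F) = w + F² (E(w, F) = F² + w = w + F²)
E(h(5), -6)*B = ((-6 + 5² - 1*5) + (-6)²)*(-32) = ((-6 + 25 - 5) + 36)*(-32) = (14 + 36)*(-32) = 50*(-32) = -1600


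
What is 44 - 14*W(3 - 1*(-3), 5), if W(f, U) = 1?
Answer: 30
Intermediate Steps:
44 - 14*W(3 - 1*(-3), 5) = 44 - 14*1 = 44 - 14 = 30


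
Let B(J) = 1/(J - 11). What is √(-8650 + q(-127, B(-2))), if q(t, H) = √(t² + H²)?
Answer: √(-1461850 + 13*√2725802)/13 ≈ 92.32*I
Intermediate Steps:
B(J) = 1/(-11 + J)
q(t, H) = √(H² + t²)
√(-8650 + q(-127, B(-2))) = √(-8650 + √((1/(-11 - 2))² + (-127)²)) = √(-8650 + √((1/(-13))² + 16129)) = √(-8650 + √((-1/13)² + 16129)) = √(-8650 + √(1/169 + 16129)) = √(-8650 + √(2725802/169)) = √(-8650 + √2725802/13)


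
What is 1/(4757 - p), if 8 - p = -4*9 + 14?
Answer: 1/4727 ≈ 0.00021155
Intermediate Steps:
p = 30 (p = 8 - (-4*9 + 14) = 8 - (-36 + 14) = 8 - 1*(-22) = 8 + 22 = 30)
1/(4757 - p) = 1/(4757 - 1*30) = 1/(4757 - 30) = 1/4727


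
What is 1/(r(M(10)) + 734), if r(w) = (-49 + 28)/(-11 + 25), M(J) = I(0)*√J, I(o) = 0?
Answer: 2/1465 ≈ 0.0013652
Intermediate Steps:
M(J) = 0 (M(J) = 0*√J = 0)
r(w) = -3/2 (r(w) = -21/14 = -21*1/14 = -3/2)
1/(r(M(10)) + 734) = 1/(-3/2 + 734) = 1/(1465/2) = 2/1465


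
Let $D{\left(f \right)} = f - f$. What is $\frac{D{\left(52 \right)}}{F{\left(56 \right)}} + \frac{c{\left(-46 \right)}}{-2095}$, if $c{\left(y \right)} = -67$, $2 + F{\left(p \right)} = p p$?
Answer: $\frac{67}{2095} \approx 0.031981$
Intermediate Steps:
$F{\left(p \right)} = -2 + p^{2}$ ($F{\left(p \right)} = -2 + p p = -2 + p^{2}$)
$D{\left(f \right)} = 0$
$\frac{D{\left(52 \right)}}{F{\left(56 \right)}} + \frac{c{\left(-46 \right)}}{-2095} = \frac{0}{-2 + 56^{2}} - \frac{67}{-2095} = \frac{0}{-2 + 3136} - - \frac{67}{2095} = \frac{0}{3134} + \frac{67}{2095} = 0 \cdot \frac{1}{3134} + \frac{67}{2095} = 0 + \frac{67}{2095} = \frac{67}{2095}$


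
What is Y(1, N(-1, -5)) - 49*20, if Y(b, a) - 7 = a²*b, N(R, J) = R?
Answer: -972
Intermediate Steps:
Y(b, a) = 7 + b*a² (Y(b, a) = 7 + a²*b = 7 + b*a²)
Y(1, N(-1, -5)) - 49*20 = (7 + 1*(-1)²) - 49*20 = (7 + 1*1) - 980 = (7 + 1) - 980 = 8 - 980 = -972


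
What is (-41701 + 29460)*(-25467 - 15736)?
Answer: 504365923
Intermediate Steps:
(-41701 + 29460)*(-25467 - 15736) = -12241*(-41203) = 504365923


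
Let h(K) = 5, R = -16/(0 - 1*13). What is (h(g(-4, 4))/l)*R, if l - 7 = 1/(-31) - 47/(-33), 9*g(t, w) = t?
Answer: 16368/22321 ≈ 0.73330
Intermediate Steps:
g(t, w) = t/9
l = 8585/1023 (l = 7 + (1/(-31) - 47/(-33)) = 7 + (1*(-1/31) - 47*(-1/33)) = 7 + (-1/31 + 47/33) = 7 + 1424/1023 = 8585/1023 ≈ 8.3920)
R = 16/13 (R = -16/(0 - 13) = -16/(-13) = -16*(-1/13) = 16/13 ≈ 1.2308)
(h(g(-4, 4))/l)*R = (5/(8585/1023))*(16/13) = ((1023/8585)*5)*(16/13) = (1023/1717)*(16/13) = 16368/22321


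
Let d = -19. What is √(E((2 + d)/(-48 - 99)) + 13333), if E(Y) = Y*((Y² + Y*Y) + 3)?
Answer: 2*√31765269783/3087 ≈ 115.47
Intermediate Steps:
E(Y) = Y*(3 + 2*Y²) (E(Y) = Y*((Y² + Y²) + 3) = Y*(2*Y² + 3) = Y*(3 + 2*Y²))
√(E((2 + d)/(-48 - 99)) + 13333) = √(((2 - 19)/(-48 - 99))*(3 + 2*((2 - 19)/(-48 - 99))²) + 13333) = √((-17/(-147))*(3 + 2*(-17/(-147))²) + 13333) = √((-17*(-1/147))*(3 + 2*(-17*(-1/147))²) + 13333) = √(17*(3 + 2*(17/147)²)/147 + 13333) = √(17*(3 + 2*(289/21609))/147 + 13333) = √(17*(3 + 578/21609)/147 + 13333) = √((17/147)*(65405/21609) + 13333) = √(1111885/3176523 + 13333) = √(42353693044/3176523) = 2*√31765269783/3087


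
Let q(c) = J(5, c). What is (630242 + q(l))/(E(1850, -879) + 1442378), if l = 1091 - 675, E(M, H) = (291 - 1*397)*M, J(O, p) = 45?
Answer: 630287/1246278 ≈ 0.50574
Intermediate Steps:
E(M, H) = -106*M (E(M, H) = (291 - 397)*M = -106*M)
l = 416
q(c) = 45
(630242 + q(l))/(E(1850, -879) + 1442378) = (630242 + 45)/(-106*1850 + 1442378) = 630287/(-196100 + 1442378) = 630287/1246278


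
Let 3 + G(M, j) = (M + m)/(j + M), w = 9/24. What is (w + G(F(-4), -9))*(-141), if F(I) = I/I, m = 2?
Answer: 423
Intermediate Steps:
w = 3/8 (w = 9*(1/24) = 3/8 ≈ 0.37500)
F(I) = 1
G(M, j) = -3 + (2 + M)/(M + j) (G(M, j) = -3 + (M + 2)/(j + M) = -3 + (2 + M)/(M + j))
(w + G(F(-4), -9))*(-141) = (3/8 + (2 - 3*(-9) - 2*1)/(1 - 9))*(-141) = (3/8 + (2 + 27 - 2)/(-8))*(-141) = (3/8 - 1/8*27)*(-141) = (3/8 - 27/8)*(-141) = -3*(-141) = 423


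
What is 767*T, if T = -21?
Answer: -16107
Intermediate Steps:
767*T = 767*(-21) = -16107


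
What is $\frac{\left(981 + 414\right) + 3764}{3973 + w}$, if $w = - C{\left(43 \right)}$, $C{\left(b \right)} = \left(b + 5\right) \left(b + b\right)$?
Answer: $- \frac{5159}{155} \approx -33.284$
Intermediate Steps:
$C{\left(b \right)} = 2 b \left(5 + b\right)$ ($C{\left(b \right)} = \left(5 + b\right) 2 b = 2 b \left(5 + b\right)$)
$w = -4128$ ($w = - 2 \cdot 43 \left(5 + 43\right) = - 2 \cdot 43 \cdot 48 = \left(-1\right) 4128 = -4128$)
$\frac{\left(981 + 414\right) + 3764}{3973 + w} = \frac{\left(981 + 414\right) + 3764}{3973 - 4128} = \frac{1395 + 3764}{-155} = 5159 \left(- \frac{1}{155}\right) = - \frac{5159}{155}$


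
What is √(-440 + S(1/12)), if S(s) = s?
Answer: I*√15837/6 ≈ 20.974*I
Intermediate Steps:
√(-440 + S(1/12)) = √(-440 + 1/12) = √(-5279/12) = I*√15837/6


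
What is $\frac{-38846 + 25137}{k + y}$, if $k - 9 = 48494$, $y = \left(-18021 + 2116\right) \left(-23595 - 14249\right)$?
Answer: $- \frac{13709}{601957323} \approx -2.2774 \cdot 10^{-5}$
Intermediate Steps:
$y = 601908820$ ($y = \left(-15905\right) \left(-37844\right) = 601908820$)
$k = 48503$ ($k = 9 + 48494 = 48503$)
$\frac{-38846 + 25137}{k + y} = \frac{-38846 + 25137}{48503 + 601908820} = - \frac{13709}{601957323}$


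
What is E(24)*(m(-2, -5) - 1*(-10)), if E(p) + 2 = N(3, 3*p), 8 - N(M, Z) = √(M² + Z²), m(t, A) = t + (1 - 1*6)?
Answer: 18 - 9*√577 ≈ -198.19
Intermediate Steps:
m(t, A) = -5 + t (m(t, A) = t + (1 - 6) = t - 5 = -5 + t)
N(M, Z) = 8 - √(M² + Z²)
E(p) = 6 - √(9 + 9*p²) (E(p) = -2 + (8 - √(3² + (3*p)²)) = -2 + (8 - √(9 + 9*p²)) = 6 - √(9 + 9*p²))
E(24)*(m(-2, -5) - 1*(-10)) = (6 - 3*√(1 + 24²))*((-5 - 2) - 1*(-10)) = (6 - 3*√(1 + 576))*(-7 + 10) = (6 - 3*√577)*3 = 18 - 9*√577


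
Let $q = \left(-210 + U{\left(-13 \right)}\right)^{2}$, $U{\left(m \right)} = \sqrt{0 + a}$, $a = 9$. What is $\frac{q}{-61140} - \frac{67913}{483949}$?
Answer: $- \frac{8296310507}{9862880620} \approx -0.84116$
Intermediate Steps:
$U{\left(m \right)} = 3$ ($U{\left(m \right)} = \sqrt{0 + 9} = \sqrt{9} = 3$)
$q = 42849$ ($q = \left(-210 + 3\right)^{2} = \left(-207\right)^{2} = 42849$)
$\frac{q}{-61140} - \frac{67913}{483949} = \frac{42849}{-61140} - \frac{67913}{483949} = 42849 \left(- \frac{1}{61140}\right) - \frac{67913}{483949} = - \frac{14283}{20380} - \frac{67913}{483949} = - \frac{8296310507}{9862880620}$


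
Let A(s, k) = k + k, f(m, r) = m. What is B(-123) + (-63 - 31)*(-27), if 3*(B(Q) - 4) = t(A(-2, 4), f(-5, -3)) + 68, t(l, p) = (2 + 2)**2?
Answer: 2570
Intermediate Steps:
A(s, k) = 2*k
t(l, p) = 16 (t(l, p) = 4**2 = 16)
B(Q) = 32 (B(Q) = 4 + (16 + 68)/3 = 4 + (1/3)*84 = 4 + 28 = 32)
B(-123) + (-63 - 31)*(-27) = 32 + (-63 - 31)*(-27) = 32 - 94*(-27) = 32 + 2538 = 2570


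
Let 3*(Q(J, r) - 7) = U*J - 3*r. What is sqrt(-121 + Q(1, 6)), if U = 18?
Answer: I*sqrt(114) ≈ 10.677*I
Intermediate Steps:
Q(J, r) = 7 - r + 6*J (Q(J, r) = 7 + (18*J - 3*r)/3 = 7 + (-3*r + 18*J)/3 = 7 + (-r + 6*J) = 7 - r + 6*J)
sqrt(-121 + Q(1, 6)) = sqrt(-121 + (7 - 1*6 + 6*1)) = sqrt(-121 + (7 - 6 + 6)) = sqrt(-121 + 7) = sqrt(-114) = I*sqrt(114)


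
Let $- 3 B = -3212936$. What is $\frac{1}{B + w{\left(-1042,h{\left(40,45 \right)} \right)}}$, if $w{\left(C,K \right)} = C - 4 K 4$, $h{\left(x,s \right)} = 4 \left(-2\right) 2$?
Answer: $\frac{3}{2412680} \approx 1.2434 \cdot 10^{-6}$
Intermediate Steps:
$B = \frac{3212936}{3}$ ($B = \left(- \frac{1}{3}\right) \left(-3212936\right) = \frac{3212936}{3} \approx 1.071 \cdot 10^{6}$)
$h{\left(x,s \right)} = -16$ ($h{\left(x,s \right)} = \left(-8\right) 2 = -16$)
$w{\left(C,K \right)} = - 16 C K$ ($w{\left(C,K \right)} = C \left(- 16 K\right) = - 16 C K$)
$\frac{1}{B + w{\left(-1042,h{\left(40,45 \right)} \right)}} = \frac{1}{\frac{3212936}{3} - \left(-16672\right) \left(-16\right)} = \frac{1}{\frac{3212936}{3} - 266752} = \frac{1}{\frac{2412680}{3}} = \frac{3}{2412680}$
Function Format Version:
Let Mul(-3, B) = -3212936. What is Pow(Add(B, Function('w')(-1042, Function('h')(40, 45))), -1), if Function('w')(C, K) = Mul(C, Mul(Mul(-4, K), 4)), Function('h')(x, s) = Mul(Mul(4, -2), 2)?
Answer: Rational(3, 2412680) ≈ 1.2434e-6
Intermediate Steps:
B = Rational(3212936, 3) (B = Mul(Rational(-1, 3), -3212936) = Rational(3212936, 3) ≈ 1.0710e+6)
Function('h')(x, s) = -16 (Function('h')(x, s) = Mul(-8, 2) = -16)
Function('w')(C, K) = Mul(-16, C, K) (Function('w')(C, K) = Mul(C, Mul(-16, K)) = Mul(-16, C, K))
Pow(Add(B, Function('w')(-1042, Function('h')(40, 45))), -1) = Pow(Add(Rational(3212936, 3), Mul(-16, -1042, -16)), -1) = Pow(Add(Rational(3212936, 3), -266752), -1) = Pow(Rational(2412680, 3), -1) = Rational(3, 2412680)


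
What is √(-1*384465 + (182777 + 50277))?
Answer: I*√151411 ≈ 389.12*I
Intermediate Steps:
√(-1*384465 + (182777 + 50277)) = √(-384465 + 233054) = √(-151411) = I*√151411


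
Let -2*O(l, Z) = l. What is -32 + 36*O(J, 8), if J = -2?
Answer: 4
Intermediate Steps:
O(l, Z) = -l/2
-32 + 36*O(J, 8) = -32 + 36*(-1/2*(-2)) = -32 + 36*1 = -32 + 36 = 4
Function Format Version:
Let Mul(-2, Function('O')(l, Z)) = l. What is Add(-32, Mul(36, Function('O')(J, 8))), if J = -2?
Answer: 4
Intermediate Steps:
Function('O')(l, Z) = Mul(Rational(-1, 2), l)
Add(-32, Mul(36, Function('O')(J, 8))) = Add(-32, Mul(36, Mul(Rational(-1, 2), -2))) = Add(-32, Mul(36, 1)) = Add(-32, 36) = 4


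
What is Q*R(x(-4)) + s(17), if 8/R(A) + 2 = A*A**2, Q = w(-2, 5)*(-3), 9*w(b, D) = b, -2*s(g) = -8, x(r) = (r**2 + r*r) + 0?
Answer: 196604/49149 ≈ 4.0002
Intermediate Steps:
x(r) = 2*r**2 (x(r) = (r**2 + r**2) + 0 = 2*r**2 + 0 = 2*r**2)
s(g) = 4 (s(g) = -1/2*(-8) = 4)
w(b, D) = b/9
Q = 2/3 (Q = ((1/9)*(-2))*(-3) = -2/9*(-3) = 2/3 ≈ 0.66667)
R(A) = 8/(-2 + A**3) (R(A) = 8/(-2 + A*A**2) = 8/(-2 + A**3))
Q*R(x(-4)) + s(17) = 2*(8/(-2 + (2*(-4)**2)**3))/3 + 4 = 2*(8/(-2 + (2*16)**3))/3 + 4 = 2*(8/(-2 + 32**3))/3 + 4 = 2*(8/(-2 + 32768))/3 + 4 = 2*(8/32766)/3 + 4 = 2*(8*(1/32766))/3 + 4 = (2/3)*(4/16383) + 4 = 8/49149 + 4 = 196604/49149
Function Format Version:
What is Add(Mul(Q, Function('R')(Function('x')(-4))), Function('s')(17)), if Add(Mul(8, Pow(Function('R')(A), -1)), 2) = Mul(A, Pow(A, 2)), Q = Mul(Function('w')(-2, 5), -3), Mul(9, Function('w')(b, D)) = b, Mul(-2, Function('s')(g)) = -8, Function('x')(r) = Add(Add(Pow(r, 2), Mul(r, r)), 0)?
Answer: Rational(196604, 49149) ≈ 4.0002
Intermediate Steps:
Function('x')(r) = Mul(2, Pow(r, 2)) (Function('x')(r) = Add(Add(Pow(r, 2), Pow(r, 2)), 0) = Add(Mul(2, Pow(r, 2)), 0) = Mul(2, Pow(r, 2)))
Function('s')(g) = 4 (Function('s')(g) = Mul(Rational(-1, 2), -8) = 4)
Function('w')(b, D) = Mul(Rational(1, 9), b)
Q = Rational(2, 3) (Q = Mul(Mul(Rational(1, 9), -2), -3) = Mul(Rational(-2, 9), -3) = Rational(2, 3) ≈ 0.66667)
Function('R')(A) = Mul(8, Pow(Add(-2, Pow(A, 3)), -1)) (Function('R')(A) = Mul(8, Pow(Add(-2, Mul(A, Pow(A, 2))), -1)) = Mul(8, Pow(Add(-2, Pow(A, 3)), -1)))
Add(Mul(Q, Function('R')(Function('x')(-4))), Function('s')(17)) = Add(Mul(Rational(2, 3), Mul(8, Pow(Add(-2, Pow(Mul(2, Pow(-4, 2)), 3)), -1))), 4) = Add(Mul(Rational(2, 3), Mul(8, Pow(Add(-2, Pow(Mul(2, 16), 3)), -1))), 4) = Add(Mul(Rational(2, 3), Mul(8, Pow(Add(-2, Pow(32, 3)), -1))), 4) = Add(Mul(Rational(2, 3), Mul(8, Pow(Add(-2, 32768), -1))), 4) = Add(Mul(Rational(2, 3), Mul(8, Pow(32766, -1))), 4) = Add(Mul(Rational(2, 3), Mul(8, Rational(1, 32766))), 4) = Add(Mul(Rational(2, 3), Rational(4, 16383)), 4) = Add(Rational(8, 49149), 4) = Rational(196604, 49149)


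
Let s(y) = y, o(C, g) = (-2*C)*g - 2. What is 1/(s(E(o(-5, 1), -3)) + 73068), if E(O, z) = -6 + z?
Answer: 1/73059 ≈ 1.3688e-5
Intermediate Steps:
o(C, g) = -2 - 2*C*g (o(C, g) = -2*C*g - 2 = -2 - 2*C*g)
1/(s(E(o(-5, 1), -3)) + 73068) = 1/((-6 - 3) + 73068) = 1/(-9 + 73068) = 1/73059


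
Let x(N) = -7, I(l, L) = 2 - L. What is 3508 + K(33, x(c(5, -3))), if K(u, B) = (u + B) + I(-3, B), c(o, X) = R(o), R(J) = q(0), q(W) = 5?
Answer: 3543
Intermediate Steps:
R(J) = 5
c(o, X) = 5
K(u, B) = 2 + u (K(u, B) = (u + B) + (2 - B) = (B + u) + (2 - B) = 2 + u)
3508 + K(33, x(c(5, -3))) = 3508 + (2 + 33) = 3508 + 35 = 3543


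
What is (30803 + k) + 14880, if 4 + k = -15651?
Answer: 30028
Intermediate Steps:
k = -15655 (k = -4 - 15651 = -15655)
(30803 + k) + 14880 = (30803 - 15655) + 14880 = 15148 + 14880 = 30028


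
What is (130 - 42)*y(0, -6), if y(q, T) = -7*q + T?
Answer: -528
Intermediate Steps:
y(q, T) = T - 7*q
(130 - 42)*y(0, -6) = (130 - 42)*(-6 - 7*0) = 88*(-6 + 0) = 88*(-6) = -528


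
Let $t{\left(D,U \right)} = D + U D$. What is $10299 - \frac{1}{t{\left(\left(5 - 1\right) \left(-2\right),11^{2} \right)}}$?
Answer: $\frac{10051825}{976} \approx 10299.0$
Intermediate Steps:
$t{\left(D,U \right)} = D + D U$
$10299 - \frac{1}{t{\left(\left(5 - 1\right) \left(-2\right),11^{2} \right)}} = 10299 - \frac{1}{\left(5 - 1\right) \left(-2\right) \left(1 + 11^{2}\right)} = 10299 - \frac{1}{4 \left(-2\right) \left(1 + 121\right)} = 10299 - \frac{1}{\left(-8\right) 122} = 10299 - \frac{1}{-976} = 10299 - - \frac{1}{976} = 10299 + \frac{1}{976} = \frac{10051825}{976}$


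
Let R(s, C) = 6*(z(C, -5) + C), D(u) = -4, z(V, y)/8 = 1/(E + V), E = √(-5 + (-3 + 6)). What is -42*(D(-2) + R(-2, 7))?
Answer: 84*(-19*√2 + 157*I)/(√2 - 7*I) ≈ -1872.7 + 55.903*I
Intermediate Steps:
E = I*√2 (E = √(-5 + 3) = √(-2) = I*√2 ≈ 1.4142*I)
z(V, y) = 8/(V + I*√2) (z(V, y) = 8/(I*√2 + V) = 8/(V + I*√2))
R(s, C) = 6*C + 48/(C + I*√2) (R(s, C) = 6*(8/(C + I*√2) + C) = 6*(C + 8/(C + I*√2)) = 6*C + 48/(C + I*√2))
-42*(D(-2) + R(-2, 7)) = -42*(-4 + (6*7 + 48/(7 + I*√2))) = -42*(-4 + (42 + 48/(7 + I*√2))) = -42*(38 + 48/(7 + I*√2)) = -1596 - 2016/(7 + I*√2)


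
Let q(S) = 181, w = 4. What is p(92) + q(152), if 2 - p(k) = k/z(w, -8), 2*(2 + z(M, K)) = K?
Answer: 595/3 ≈ 198.33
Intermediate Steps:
z(M, K) = -2 + K/2
p(k) = 2 + k/6 (p(k) = 2 - k/(-2 + (½)*(-8)) = 2 - k/(-2 - 4) = 2 - k/(-6) = 2 - k*(-1)/6 = 2 - (-1)*k/6 = 2 + k/6)
p(92) + q(152) = (2 + (⅙)*92) + 181 = (2 + 46/3) + 181 = 52/3 + 181 = 595/3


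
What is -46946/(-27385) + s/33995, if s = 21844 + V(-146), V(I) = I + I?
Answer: 437226158/186190615 ≈ 2.3483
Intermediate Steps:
V(I) = 2*I
s = 21552 (s = 21844 + 2*(-146) = 21844 - 292 = 21552)
-46946/(-27385) + s/33995 = -46946/(-27385) + 21552/33995 = -46946*(-1/27385) + 21552*(1/33995) = 46946/27385 + 21552/33995 = 437226158/186190615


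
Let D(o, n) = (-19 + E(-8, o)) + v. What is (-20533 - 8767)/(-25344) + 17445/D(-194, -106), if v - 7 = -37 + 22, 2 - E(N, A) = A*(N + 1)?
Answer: -33467015/2920896 ≈ -11.458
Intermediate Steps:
E(N, A) = 2 - A*(1 + N) (E(N, A) = 2 - A*(N + 1) = 2 - A*(1 + N))
v = -8 (v = 7 + (-37 + 22) = 7 - 15 = -8)
D(o, n) = -25 + 7*o (D(o, n) = (-19 + (2 - o - 1*o*(-8))) - 8 = (-19 + (2 - o + 8*o)) - 8 = (-19 + (2 + 7*o)) - 8 = (-17 + 7*o) - 8 = -25 + 7*o)
(-20533 - 8767)/(-25344) + 17445/D(-194, -106) = (-20533 - 8767)/(-25344) + 17445/(-25 + 7*(-194)) = -29300*(-1/25344) + 17445/(-25 - 1358) = 7325/6336 + 17445/(-1383) = 7325/6336 + 17445*(-1/1383) = 7325/6336 - 5815/461 = -33467015/2920896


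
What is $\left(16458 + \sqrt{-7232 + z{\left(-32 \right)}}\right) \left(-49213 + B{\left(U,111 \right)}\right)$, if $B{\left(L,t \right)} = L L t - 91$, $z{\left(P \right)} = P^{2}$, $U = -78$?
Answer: $10303037160 + 5008160 i \sqrt{97} \approx 1.0303 \cdot 10^{10} + 4.9325 \cdot 10^{7} i$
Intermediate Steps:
$B{\left(L,t \right)} = -91 + t L^{2}$ ($B{\left(L,t \right)} = L^{2} t - 91 = t L^{2} - 91 = -91 + t L^{2}$)
$\left(16458 + \sqrt{-7232 + z{\left(-32 \right)}}\right) \left(-49213 + B{\left(U,111 \right)}\right) = \left(16458 + \sqrt{-7232 + \left(-32\right)^{2}}\right) \left(-49213 - \left(91 - 111 \left(-78\right)^{2}\right)\right) = \left(16458 + \sqrt{-7232 + 1024}\right) \left(-49213 + \left(-91 + 111 \cdot 6084\right)\right) = \left(16458 + \sqrt{-6208}\right) \left(-49213 + \left(-91 + 675324\right)\right) = \left(16458 + 8 i \sqrt{97}\right) \left(-49213 + 675233\right) = \left(16458 + 8 i \sqrt{97}\right) 626020 = 10303037160 + 5008160 i \sqrt{97}$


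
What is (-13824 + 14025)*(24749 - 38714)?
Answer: -2806965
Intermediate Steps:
(-13824 + 14025)*(24749 - 38714) = 201*(-13965) = -2806965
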